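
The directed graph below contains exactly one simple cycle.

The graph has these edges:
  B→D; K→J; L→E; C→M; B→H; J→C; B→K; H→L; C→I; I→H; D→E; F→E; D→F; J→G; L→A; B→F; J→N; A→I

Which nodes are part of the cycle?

A, H, I, L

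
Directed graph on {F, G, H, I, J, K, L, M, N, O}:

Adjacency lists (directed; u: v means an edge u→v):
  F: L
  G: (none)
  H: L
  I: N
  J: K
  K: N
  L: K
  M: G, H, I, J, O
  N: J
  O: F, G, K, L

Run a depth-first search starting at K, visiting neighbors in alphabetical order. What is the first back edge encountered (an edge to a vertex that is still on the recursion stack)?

DFS from K (visiting neighbors in alphabetical order); mark gray on enter, black on exit:
K gray
  N gray
    J gray
      J→K: K is gray → back edge
First back edge: J → K.

J→K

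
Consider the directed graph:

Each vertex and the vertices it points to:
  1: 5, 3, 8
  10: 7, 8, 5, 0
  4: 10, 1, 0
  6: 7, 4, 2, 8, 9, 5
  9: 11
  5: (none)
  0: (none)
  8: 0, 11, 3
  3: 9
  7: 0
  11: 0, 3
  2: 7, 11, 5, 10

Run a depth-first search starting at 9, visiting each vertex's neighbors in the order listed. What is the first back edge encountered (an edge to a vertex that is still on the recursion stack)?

3→9

DFS from 9 (visiting each vertex's neighbors in the order listed); mark gray on enter, black on exit:
9 gray
  11 gray
    0 gray
    0 black
    3 gray
      3→9: 9 is gray → back edge
First back edge: 3 → 9.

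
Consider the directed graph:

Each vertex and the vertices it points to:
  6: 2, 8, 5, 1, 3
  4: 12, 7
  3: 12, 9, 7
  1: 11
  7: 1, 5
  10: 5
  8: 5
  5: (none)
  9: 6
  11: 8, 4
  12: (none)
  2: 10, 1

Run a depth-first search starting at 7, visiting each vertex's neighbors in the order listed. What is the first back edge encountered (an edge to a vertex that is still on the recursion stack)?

4->7

DFS from 7 (visiting each vertex's neighbors in the order listed); mark gray on enter, black on exit:
7 gray
  1 gray
    11 gray
      8 gray
        5 gray
        5 black
      8 black
      4 gray
        12 gray
        12 black
        4→7: 7 is gray → back edge
First back edge: 4 → 7.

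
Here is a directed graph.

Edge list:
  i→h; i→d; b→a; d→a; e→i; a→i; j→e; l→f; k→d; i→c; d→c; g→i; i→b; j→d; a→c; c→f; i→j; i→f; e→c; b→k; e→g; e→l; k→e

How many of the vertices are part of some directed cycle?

8

A vertex is on a directed cycle iff it belongs to a strongly connected component of size ≥ 2 (or has a self-loop).
The vertices on cycles are {a, b, d, e, g, i, j, k} — 8 in total.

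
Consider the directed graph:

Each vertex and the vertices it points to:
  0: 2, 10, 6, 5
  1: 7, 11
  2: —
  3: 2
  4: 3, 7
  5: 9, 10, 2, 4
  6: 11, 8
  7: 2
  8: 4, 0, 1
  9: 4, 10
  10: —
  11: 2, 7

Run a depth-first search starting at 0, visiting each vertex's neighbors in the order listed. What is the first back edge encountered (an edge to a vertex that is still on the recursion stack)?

8→0

DFS from 0 (visiting each vertex's neighbors in the order listed); mark gray on enter, black on exit:
0 gray
  2 gray
  2 black
  10 gray
  10 black
  6 gray
    11 gray
      11→2: 2 black — skip
      7 gray
        7→2: 2 black — skip
      7 black
    11 black
    8 gray
      4 gray
        3 gray
          3→2: 2 black — skip
        3 black
        4→7: 7 black — skip
      4 black
      8→0: 0 is gray → back edge
First back edge: 8 → 0.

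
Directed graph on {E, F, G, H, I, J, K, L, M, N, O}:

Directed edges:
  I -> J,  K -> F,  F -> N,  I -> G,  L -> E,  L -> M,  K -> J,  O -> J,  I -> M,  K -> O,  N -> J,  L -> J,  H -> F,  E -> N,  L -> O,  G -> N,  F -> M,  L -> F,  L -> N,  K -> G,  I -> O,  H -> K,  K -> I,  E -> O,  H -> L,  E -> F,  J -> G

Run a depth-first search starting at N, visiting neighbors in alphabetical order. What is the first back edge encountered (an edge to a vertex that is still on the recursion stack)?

DFS from N (visiting neighbors in alphabetical order); mark gray on enter, black on exit:
N gray
  J gray
    G gray
      G→N: N is gray → back edge
First back edge: G → N.

G→N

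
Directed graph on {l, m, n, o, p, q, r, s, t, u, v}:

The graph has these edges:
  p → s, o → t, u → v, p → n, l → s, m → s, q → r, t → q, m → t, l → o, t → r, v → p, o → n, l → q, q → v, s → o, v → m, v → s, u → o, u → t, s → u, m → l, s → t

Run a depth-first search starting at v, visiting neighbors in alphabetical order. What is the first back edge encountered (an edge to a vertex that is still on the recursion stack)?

DFS from v (visiting neighbors in alphabetical order); mark gray on enter, black on exit:
v gray
  m gray
    l gray
      o gray
        n gray
        n black
        t gray
          q gray
            r gray
            r black
            q→v: v is gray → back edge
First back edge: q → v.

q→v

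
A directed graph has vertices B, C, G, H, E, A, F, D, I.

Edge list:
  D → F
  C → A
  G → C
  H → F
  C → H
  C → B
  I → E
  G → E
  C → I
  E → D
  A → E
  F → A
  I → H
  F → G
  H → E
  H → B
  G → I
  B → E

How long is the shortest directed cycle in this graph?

For each vertex v, BFS finds the shortest path from v back to v.
The shortest such closed walk is G → I → H → F → G, length 4.

4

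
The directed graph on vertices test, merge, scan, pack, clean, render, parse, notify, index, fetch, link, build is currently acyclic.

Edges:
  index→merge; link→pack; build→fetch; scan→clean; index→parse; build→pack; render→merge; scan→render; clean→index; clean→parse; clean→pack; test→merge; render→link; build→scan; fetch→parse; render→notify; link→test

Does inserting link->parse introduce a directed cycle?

Adding link→parse creates a cycle iff parse can already reach link.
Explore from parse: no path reaches link. The graph stays acyclic.

No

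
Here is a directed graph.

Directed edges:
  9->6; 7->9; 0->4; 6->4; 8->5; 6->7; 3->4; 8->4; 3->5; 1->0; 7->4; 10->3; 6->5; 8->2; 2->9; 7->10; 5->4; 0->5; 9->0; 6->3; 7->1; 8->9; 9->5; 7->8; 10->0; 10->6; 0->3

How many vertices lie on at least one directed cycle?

6

A vertex is on a directed cycle iff it belongs to a strongly connected component of size ≥ 2 (or has a self-loop).
The vertices on cycles are {2, 6, 7, 8, 9, 10} — 6 in total.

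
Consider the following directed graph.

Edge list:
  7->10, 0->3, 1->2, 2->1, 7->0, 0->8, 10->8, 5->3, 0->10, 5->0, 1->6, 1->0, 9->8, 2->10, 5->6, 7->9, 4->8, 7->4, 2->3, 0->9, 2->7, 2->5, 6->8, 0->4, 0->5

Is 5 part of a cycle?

5 is on a cycle iff 5 can reach itself via ≥1 edge.
5 → 0 → 5 — yes.

Yes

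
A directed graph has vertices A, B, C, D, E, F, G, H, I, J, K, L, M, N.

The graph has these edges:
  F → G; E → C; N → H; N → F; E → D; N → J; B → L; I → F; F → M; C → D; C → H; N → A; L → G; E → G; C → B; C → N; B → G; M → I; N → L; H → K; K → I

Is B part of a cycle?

No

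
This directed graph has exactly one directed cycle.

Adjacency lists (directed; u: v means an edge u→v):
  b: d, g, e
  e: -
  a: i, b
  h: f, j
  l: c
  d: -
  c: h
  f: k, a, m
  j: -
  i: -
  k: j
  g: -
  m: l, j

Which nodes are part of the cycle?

DFS with gray/black marking from f:
f gray
  k gray
    j gray
    j black
  k black
  a gray
    i gray
    i black
    b gray
      d gray
      d black
      g gray
      g black
      e gray
      e black
    b black
  a black
  m gray
    l gray
      c gray
        h gray
          h→f: f is gray → back edge
Back edge closes the cycle f → m → l → c → h → f; its vertices are {c, f, h, l, m}.

c, f, h, l, m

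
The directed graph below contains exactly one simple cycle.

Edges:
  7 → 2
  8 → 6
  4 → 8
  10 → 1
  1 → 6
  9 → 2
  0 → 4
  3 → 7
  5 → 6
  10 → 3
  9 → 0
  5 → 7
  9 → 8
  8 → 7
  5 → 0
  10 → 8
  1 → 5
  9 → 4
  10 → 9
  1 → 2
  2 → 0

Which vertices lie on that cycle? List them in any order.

0, 2, 4, 7, 8

DFS with gray/black marking from 4:
4 gray
  8 gray
    6 gray
    6 black
    7 gray
      2 gray
        0 gray
          0→4: 4 is gray → back edge
Back edge closes the cycle 4 → 8 → 7 → 2 → 0 → 4; its vertices are {0, 2, 4, 7, 8}.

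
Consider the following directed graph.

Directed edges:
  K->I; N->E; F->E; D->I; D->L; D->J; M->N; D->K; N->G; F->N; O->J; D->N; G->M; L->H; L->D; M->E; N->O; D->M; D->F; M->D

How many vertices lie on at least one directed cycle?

6

A vertex is on a directed cycle iff it belongs to a strongly connected component of size ≥ 2 (or has a self-loop).
The vertices on cycles are {D, F, G, L, M, N} — 6 in total.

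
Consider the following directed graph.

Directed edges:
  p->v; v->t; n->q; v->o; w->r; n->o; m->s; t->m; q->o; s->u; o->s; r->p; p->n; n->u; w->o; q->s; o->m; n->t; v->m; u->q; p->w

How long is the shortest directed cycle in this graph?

3

For each vertex v, BFS finds the shortest path from v back to v.
The shortest such closed walk is p → w → r → p, length 3.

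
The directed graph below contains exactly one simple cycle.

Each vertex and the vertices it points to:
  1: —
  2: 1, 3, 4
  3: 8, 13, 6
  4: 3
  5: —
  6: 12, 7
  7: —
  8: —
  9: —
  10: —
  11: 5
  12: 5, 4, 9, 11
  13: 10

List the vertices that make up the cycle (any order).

DFS with gray/black marking from 3:
3 gray
  8 gray
  8 black
  13 gray
    10 gray
    10 black
  13 black
  6 gray
    12 gray
      5 gray
      5 black
      4 gray
        4→3: 3 is gray → back edge
Back edge closes the cycle 3 → 6 → 12 → 4 → 3; its vertices are {3, 4, 6, 12}.

3, 4, 6, 12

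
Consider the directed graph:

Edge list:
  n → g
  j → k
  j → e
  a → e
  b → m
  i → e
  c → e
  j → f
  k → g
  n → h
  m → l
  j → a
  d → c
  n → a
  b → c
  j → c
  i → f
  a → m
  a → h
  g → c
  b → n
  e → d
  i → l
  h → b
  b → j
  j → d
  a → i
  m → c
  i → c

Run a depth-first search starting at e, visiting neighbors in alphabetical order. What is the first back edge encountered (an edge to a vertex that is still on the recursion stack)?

DFS from e (visiting neighbors in alphabetical order); mark gray on enter, black on exit:
e gray
  d gray
    c gray
      c→e: e is gray → back edge
First back edge: c → e.

c→e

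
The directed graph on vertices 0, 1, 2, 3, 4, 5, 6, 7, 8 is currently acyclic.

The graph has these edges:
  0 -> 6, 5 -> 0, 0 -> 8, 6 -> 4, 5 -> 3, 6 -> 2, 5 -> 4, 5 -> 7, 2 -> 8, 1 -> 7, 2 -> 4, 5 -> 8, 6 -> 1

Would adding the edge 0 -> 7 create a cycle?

No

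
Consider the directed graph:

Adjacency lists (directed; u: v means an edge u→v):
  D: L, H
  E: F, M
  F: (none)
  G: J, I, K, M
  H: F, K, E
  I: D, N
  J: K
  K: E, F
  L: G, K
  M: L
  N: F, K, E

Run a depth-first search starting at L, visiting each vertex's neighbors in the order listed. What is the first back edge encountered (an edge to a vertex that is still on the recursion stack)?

M→L

DFS from L (visiting each vertex's neighbors in the order listed); mark gray on enter, black on exit:
L gray
  G gray
    J gray
      K gray
        E gray
          F gray
          F black
          M gray
            M→L: L is gray → back edge
First back edge: M → L.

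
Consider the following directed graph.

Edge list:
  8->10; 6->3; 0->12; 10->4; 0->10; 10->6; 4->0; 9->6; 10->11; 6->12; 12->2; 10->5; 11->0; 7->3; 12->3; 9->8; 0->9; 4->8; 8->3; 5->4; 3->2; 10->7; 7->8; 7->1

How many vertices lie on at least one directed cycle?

A vertex is on a directed cycle iff it belongs to a strongly connected component of size ≥ 2 (or has a self-loop).
The vertices on cycles are {0, 4, 5, 7, 8, 9, 10, 11} — 8 in total.

8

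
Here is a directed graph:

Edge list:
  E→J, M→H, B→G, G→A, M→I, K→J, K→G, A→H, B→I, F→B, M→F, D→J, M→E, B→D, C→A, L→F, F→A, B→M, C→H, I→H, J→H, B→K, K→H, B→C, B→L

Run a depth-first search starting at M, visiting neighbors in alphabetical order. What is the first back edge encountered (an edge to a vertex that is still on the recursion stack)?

DFS from M (visiting neighbors in alphabetical order); mark gray on enter, black on exit:
M gray
  E gray
    J gray
      H gray
      H black
    J black
  E black
  F gray
    A gray
      A→H: H black — skip
    A black
    B gray
      C gray
        C→A: A black — skip
        C→H: H black — skip
      C black
      D gray
        D→J: J black — skip
      D black
      G gray
        G→A: A black — skip
      G black
      I gray
        I→H: H black — skip
      I black
      K gray
        K→G: G black — skip
        K→H: H black — skip
        K→J: J black — skip
      K black
      L gray
        L→F: F is gray → back edge
First back edge: L → F.

L->F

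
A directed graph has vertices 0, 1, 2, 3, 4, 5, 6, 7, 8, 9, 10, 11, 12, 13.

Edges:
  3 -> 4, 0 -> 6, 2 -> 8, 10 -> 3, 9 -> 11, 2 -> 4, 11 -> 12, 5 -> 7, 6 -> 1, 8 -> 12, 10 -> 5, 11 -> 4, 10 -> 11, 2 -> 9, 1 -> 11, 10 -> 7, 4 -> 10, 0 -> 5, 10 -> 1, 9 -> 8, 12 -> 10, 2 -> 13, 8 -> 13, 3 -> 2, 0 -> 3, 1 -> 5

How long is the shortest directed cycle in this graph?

For each vertex v, BFS finds the shortest path from v back to v.
The shortest such closed walk is 3 → 4 → 10 → 3, length 3.

3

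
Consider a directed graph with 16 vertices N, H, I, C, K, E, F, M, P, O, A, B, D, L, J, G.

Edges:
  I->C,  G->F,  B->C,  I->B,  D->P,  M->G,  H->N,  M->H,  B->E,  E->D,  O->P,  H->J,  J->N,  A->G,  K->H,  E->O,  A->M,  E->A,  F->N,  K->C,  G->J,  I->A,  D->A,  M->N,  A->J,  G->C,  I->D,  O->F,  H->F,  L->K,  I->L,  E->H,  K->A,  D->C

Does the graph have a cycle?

DFS with white/gray/black marking, starting from E:
E gray
  D gray
    P gray
    P black
    A gray
      J gray
        N gray
        N black
      J black
      M gray
        G gray
          C gray
          C black
          G→J: J black — skip
          F gray
            F→N: N black — skip
          F black
        G black
        H gray
          H→F: F black — skip
          H→J: J black — skip
          H→N: N black — skip
        H black
        M→N: N black — skip
      M black
      A→G: G black — skip
    A black
    D→C: C black — skip
  D black
  O gray
    O→F: F black — skip
    O→P: P black — skip
  O black
  E→A: A black — skip
  E→H: H black — skip
E black
I gray
  I→C: C black — skip
  B gray
    B→C: C black — skip
    B→E: E black — skip
  B black
  L gray
    K gray
      K→C: C black — skip
      K→A: A black — skip
      K→H: H black — skip
    K black
  L black
  I→A: A black — skip
  I→D: D black — skip
I black
Every edge goes to a white or black vertex — no back edge, so the graph is acyclic.

No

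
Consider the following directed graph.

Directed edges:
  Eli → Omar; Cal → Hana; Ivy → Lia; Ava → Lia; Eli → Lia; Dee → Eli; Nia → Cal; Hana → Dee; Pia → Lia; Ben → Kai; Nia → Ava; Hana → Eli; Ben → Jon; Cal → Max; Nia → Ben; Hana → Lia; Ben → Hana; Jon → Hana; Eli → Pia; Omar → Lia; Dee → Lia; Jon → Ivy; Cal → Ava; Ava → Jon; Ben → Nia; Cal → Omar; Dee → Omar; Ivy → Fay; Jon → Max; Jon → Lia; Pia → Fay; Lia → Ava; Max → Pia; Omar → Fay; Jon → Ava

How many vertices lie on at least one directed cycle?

A vertex is on a directed cycle iff it belongs to a strongly connected component of size ≥ 2 (or has a self-loop).
The vertices on cycles are {Ava, Ben, Dee, Eli, Ivy, Jon, Lia, Max, Nia, Pia, Hana, Omar} — 12 in total.

12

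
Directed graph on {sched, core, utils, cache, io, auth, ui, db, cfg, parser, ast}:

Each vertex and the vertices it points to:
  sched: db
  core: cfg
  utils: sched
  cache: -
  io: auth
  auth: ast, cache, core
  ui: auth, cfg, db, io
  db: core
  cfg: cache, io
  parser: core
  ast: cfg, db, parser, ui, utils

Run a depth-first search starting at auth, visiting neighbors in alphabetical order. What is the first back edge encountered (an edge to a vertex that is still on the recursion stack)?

io→auth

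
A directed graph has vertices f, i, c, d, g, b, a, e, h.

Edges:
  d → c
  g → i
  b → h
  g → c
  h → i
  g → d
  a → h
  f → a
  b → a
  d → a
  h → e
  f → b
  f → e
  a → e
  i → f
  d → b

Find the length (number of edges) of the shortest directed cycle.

4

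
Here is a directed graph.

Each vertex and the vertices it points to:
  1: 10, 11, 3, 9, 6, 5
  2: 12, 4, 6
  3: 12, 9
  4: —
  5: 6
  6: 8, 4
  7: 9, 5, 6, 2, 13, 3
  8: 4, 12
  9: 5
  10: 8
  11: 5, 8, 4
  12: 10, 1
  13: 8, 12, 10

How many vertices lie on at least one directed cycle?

A vertex is on a directed cycle iff it belongs to a strongly connected component of size ≥ 2 (or has a self-loop).
The vertices on cycles are {1, 3, 5, 6, 8, 9, 10, 11, 12} — 9 in total.

9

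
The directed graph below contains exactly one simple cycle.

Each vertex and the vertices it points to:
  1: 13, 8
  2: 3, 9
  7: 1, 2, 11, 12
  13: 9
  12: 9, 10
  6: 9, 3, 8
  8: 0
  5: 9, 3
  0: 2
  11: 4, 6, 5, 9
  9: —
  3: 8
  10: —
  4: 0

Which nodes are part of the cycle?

DFS with gray/black marking from 0:
0 gray
  2 gray
    3 gray
      8 gray
        8→0: 0 is gray → back edge
Back edge closes the cycle 0 → 2 → 3 → 8 → 0; its vertices are {0, 2, 3, 8}.

0, 2, 3, 8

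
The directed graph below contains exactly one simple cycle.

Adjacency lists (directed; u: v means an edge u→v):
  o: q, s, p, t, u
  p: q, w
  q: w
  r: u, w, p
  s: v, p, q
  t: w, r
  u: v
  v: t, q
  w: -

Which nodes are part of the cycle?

DFS with gray/black marking from t:
t gray
  w gray
  w black
  r gray
    u gray
      v gray
        v→t: t is gray → back edge
Back edge closes the cycle t → r → u → v → t; its vertices are {r, t, u, v}.

r, t, u, v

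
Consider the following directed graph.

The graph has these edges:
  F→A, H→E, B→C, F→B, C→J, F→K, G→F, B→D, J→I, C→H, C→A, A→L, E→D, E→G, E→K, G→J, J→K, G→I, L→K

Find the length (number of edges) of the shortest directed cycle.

6

For each vertex v, BFS finds the shortest path from v back to v.
The shortest such closed walk is G → F → B → C → H → E → G, length 6.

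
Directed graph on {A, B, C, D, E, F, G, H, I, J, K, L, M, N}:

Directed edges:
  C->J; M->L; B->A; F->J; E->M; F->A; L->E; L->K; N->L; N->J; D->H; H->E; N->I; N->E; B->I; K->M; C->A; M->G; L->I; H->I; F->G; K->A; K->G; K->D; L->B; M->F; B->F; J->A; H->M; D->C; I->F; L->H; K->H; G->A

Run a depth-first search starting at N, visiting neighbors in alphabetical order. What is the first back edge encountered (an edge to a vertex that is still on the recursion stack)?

L->E

DFS from N (visiting neighbors in alphabetical order); mark gray on enter, black on exit:
N gray
  E gray
    M gray
      F gray
        A gray
        A black
        G gray
          G→A: A black — skip
        G black
        J gray
          J→A: A black — skip
        J black
      F black
      M→G: G black — skip
      L gray
        B gray
          B→A: A black — skip
          B→F: F black — skip
          I gray
            I→F: F black — skip
          I black
        B black
        L→E: E is gray → back edge
First back edge: L → E.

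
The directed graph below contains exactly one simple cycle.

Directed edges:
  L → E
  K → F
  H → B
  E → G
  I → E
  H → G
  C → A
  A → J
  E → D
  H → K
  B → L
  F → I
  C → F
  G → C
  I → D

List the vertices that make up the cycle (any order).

DFS with gray/black marking from G:
G gray
  C gray
    F gray
      I gray
        D gray
        D black
        E gray
          E→D: D black — skip
          E→G: G is gray → back edge
Back edge closes the cycle G → C → F → I → E → G; its vertices are {C, E, F, G, I}.

C, E, F, G, I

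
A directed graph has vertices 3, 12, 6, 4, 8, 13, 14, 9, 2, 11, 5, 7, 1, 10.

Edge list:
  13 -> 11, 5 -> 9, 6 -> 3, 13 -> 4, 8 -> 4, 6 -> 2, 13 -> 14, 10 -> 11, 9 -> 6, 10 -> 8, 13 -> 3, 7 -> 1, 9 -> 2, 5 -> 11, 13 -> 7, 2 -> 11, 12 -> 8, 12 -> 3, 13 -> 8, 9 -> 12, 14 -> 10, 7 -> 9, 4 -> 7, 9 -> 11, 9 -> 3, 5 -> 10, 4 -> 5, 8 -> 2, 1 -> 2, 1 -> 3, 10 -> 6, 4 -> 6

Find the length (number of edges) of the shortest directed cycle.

For each vertex v, BFS finds the shortest path from v back to v.
The shortest such closed walk is 4 → 5 → 10 → 8 → 4, length 4.

4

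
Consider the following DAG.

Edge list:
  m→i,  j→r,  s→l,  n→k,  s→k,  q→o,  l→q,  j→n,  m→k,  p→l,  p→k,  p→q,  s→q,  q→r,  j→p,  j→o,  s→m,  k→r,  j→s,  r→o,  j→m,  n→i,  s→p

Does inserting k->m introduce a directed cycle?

Yes

Adding k→m creates a cycle iff m can already reach k.
Path from m: m → k.
So m → … → k → m is a cycle.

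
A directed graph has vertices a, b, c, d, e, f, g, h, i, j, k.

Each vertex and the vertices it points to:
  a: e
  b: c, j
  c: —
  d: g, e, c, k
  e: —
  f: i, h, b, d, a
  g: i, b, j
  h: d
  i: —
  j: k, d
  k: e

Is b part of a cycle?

b is on a cycle iff b can reach itself via ≥1 edge.
b → j → d → g → b — yes.

Yes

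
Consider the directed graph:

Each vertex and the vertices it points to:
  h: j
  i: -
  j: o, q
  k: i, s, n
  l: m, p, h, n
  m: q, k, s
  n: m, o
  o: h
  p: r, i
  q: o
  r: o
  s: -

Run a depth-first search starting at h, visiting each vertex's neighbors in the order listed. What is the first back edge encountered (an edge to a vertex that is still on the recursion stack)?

o->h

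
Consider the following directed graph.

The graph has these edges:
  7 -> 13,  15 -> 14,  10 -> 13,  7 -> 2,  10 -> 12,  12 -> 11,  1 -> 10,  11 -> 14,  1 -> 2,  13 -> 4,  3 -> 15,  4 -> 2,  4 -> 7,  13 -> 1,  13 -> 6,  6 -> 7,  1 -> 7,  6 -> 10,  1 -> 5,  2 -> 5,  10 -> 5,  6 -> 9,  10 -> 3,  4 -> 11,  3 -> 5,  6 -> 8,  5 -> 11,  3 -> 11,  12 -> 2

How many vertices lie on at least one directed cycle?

A vertex is on a directed cycle iff it belongs to a strongly connected component of size ≥ 2 (or has a self-loop).
The vertices on cycles are {1, 4, 6, 7, 10, 13} — 6 in total.

6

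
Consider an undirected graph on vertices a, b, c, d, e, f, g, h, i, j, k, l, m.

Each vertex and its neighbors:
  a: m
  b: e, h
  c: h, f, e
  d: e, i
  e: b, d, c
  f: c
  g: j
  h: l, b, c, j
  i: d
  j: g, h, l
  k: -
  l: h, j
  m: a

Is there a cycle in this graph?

Yes

DFS, tracking each vertex's parent; an edge to a visited non-parent vertex closes a cycle.
Start from g:
visit g (parent –)
  visit j (parent g)
    j–g: parent, skip
    visit h (parent j)
      visit l (parent h)
        l–h: parent, skip
        l–j: j visited and ≠ parent → cycle
Cycle: j – h – l – j.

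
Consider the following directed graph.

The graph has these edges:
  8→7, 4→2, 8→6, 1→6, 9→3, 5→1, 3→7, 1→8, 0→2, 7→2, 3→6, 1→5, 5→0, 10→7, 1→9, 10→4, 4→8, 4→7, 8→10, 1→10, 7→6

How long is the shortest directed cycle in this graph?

For each vertex v, BFS finds the shortest path from v back to v.
The shortest such closed walk is 5 → 1 → 5, length 2.

2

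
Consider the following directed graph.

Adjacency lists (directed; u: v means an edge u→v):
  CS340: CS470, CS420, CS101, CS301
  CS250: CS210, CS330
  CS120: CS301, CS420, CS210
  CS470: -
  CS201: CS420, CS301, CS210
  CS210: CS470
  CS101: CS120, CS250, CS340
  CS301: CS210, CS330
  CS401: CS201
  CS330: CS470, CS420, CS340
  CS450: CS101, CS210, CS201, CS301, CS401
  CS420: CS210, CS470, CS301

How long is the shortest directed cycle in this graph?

For each vertex v, BFS finds the shortest path from v back to v.
The shortest such closed walk is CS101 → CS340 → CS101, length 2.

2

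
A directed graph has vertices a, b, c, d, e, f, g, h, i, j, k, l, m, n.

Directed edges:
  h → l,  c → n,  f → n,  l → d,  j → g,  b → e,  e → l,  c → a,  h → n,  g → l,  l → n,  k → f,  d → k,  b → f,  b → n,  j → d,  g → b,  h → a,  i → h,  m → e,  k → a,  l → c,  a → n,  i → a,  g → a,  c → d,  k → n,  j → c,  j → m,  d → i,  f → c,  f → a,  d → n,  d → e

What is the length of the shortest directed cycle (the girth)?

For each vertex v, BFS finds the shortest path from v back to v.
The shortest such closed walk is d → e → l → d, length 3.

3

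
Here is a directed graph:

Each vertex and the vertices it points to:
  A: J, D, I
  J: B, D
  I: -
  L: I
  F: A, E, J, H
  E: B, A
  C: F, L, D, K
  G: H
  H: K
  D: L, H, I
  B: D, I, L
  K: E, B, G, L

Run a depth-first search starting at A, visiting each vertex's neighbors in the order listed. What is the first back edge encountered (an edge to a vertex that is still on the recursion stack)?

E→B

DFS from A (visiting each vertex's neighbors in the order listed); mark gray on enter, black on exit:
A gray
  J gray
    B gray
      D gray
        L gray
          I gray
          I black
        L black
        H gray
          K gray
            E gray
              E→B: B is gray → back edge
First back edge: E → B.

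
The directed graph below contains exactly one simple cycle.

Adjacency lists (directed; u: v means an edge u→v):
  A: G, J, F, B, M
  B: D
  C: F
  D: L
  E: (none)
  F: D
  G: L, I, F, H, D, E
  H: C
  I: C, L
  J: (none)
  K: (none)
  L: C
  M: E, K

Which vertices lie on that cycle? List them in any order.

C, D, F, L

DFS with gray/black marking from F:
F gray
  D gray
    L gray
      C gray
        C→F: F is gray → back edge
Back edge closes the cycle F → D → L → C → F; its vertices are {C, D, F, L}.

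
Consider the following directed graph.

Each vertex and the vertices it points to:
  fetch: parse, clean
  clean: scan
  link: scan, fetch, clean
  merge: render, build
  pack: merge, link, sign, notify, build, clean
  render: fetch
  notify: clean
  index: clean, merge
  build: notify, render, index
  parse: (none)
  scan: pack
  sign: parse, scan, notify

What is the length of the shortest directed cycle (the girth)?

3

For each vertex v, BFS finds the shortest path from v back to v.
The shortest such closed walk is pack → link → scan → pack, length 3.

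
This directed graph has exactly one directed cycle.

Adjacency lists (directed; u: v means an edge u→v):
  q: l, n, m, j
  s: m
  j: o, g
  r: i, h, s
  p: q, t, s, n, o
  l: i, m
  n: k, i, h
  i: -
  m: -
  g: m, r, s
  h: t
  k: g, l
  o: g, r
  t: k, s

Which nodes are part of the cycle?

DFS with gray/black marking from t:
t gray
  k gray
    g gray
      m gray
      m black
      r gray
        i gray
        i black
        h gray
          h→t: t is gray → back edge
Back edge closes the cycle t → k → g → r → h → t; its vertices are {g, h, k, r, t}.

g, h, k, r, t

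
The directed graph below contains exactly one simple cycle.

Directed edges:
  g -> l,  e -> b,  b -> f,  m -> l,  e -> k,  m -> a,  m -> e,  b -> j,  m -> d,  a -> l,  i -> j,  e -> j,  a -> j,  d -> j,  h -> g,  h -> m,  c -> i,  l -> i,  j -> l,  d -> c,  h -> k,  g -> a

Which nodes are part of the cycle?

i, j, l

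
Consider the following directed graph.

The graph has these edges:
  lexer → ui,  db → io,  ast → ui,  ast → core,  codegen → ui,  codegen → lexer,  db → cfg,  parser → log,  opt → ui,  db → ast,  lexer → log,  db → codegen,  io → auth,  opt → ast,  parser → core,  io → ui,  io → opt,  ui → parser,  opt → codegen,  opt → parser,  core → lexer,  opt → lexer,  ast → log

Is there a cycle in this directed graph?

Yes

DFS with white/gray/black marking, starting from core:
core gray
  lexer gray
    log gray
    log black
    ui gray
      parser gray
        parser→core: core is gray → back edge
Back edge found, so a cycle exists: core → lexer → ui → parser → core.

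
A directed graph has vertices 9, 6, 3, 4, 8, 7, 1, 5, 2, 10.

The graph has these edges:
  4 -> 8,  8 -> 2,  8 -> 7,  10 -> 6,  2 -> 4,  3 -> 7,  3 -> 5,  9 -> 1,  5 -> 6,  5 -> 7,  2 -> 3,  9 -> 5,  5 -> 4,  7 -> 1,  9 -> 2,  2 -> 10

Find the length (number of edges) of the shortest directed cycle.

3

For each vertex v, BFS finds the shortest path from v back to v.
The shortest such closed walk is 2 → 4 → 8 → 2, length 3.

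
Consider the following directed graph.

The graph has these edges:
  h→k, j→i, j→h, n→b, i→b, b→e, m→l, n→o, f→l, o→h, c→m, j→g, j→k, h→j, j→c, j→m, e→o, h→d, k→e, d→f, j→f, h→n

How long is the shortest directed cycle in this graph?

2

For each vertex v, BFS finds the shortest path from v back to v.
The shortest such closed walk is j → h → j, length 2.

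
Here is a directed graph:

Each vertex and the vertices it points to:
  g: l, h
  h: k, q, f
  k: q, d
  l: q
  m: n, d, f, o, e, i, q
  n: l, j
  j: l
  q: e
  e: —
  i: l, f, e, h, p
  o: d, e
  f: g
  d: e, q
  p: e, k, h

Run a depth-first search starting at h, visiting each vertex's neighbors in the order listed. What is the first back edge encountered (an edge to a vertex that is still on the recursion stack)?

DFS from h (visiting each vertex's neighbors in the order listed); mark gray on enter, black on exit:
h gray
  k gray
    q gray
      e gray
      e black
    q black
    d gray
      d→e: e black — skip
      d→q: q black — skip
    d black
  k black
  h→q: q black — skip
  f gray
    g gray
      l gray
        l→q: q black — skip
      l black
      g→h: h is gray → back edge
First back edge: g → h.

g->h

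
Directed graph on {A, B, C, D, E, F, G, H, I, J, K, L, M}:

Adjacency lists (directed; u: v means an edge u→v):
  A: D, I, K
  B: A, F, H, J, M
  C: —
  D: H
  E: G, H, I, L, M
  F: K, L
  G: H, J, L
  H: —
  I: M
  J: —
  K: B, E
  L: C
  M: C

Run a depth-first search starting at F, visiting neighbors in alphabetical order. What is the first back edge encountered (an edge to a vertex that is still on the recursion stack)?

A→K

DFS from F (visiting neighbors in alphabetical order); mark gray on enter, black on exit:
F gray
  K gray
    B gray
      A gray
        D gray
          H gray
          H black
        D black
        I gray
          M gray
            C gray
            C black
          M black
        I black
        A→K: K is gray → back edge
First back edge: A → K.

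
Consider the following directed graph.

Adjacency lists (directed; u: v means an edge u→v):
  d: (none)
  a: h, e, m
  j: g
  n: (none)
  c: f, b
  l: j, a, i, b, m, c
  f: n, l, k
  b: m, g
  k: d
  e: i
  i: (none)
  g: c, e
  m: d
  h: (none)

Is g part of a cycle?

Yes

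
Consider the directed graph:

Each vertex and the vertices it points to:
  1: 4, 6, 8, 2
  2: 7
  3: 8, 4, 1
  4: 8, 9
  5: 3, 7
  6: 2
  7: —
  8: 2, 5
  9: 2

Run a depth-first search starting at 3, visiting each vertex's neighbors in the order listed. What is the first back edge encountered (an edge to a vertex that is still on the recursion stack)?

5->3

DFS from 3 (visiting each vertex's neighbors in the order listed); mark gray on enter, black on exit:
3 gray
  8 gray
    2 gray
      7 gray
      7 black
    2 black
    5 gray
      5→3: 3 is gray → back edge
First back edge: 5 → 3.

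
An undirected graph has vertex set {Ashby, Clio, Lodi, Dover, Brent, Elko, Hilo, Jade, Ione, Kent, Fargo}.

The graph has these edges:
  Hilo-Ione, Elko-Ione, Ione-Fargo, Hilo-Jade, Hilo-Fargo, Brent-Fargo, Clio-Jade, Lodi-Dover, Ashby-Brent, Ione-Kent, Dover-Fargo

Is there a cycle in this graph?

Yes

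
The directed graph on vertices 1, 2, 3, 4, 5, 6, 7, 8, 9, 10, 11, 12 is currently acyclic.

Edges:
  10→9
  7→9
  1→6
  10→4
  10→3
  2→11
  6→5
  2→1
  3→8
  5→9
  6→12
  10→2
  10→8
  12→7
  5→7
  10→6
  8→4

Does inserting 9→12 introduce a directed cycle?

Adding 9→12 creates a cycle iff 12 can already reach 9.
Path from 12: 12 → 7 → 9.
So 12 → … → 9 → 12 is a cycle.

Yes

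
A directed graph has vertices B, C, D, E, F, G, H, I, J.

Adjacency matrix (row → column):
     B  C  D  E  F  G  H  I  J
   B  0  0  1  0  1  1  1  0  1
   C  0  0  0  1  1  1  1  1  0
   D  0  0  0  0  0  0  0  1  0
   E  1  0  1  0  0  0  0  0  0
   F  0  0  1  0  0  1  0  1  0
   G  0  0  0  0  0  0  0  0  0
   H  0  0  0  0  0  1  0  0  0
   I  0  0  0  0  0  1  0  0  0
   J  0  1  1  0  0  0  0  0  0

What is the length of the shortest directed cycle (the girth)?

4

For each vertex v, BFS finds the shortest path from v back to v.
The shortest such closed walk is E → B → J → C → E, length 4.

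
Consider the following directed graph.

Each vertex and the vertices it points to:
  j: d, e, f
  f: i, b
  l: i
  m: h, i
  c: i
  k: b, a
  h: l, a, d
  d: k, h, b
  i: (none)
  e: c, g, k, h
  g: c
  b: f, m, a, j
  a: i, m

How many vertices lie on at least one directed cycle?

9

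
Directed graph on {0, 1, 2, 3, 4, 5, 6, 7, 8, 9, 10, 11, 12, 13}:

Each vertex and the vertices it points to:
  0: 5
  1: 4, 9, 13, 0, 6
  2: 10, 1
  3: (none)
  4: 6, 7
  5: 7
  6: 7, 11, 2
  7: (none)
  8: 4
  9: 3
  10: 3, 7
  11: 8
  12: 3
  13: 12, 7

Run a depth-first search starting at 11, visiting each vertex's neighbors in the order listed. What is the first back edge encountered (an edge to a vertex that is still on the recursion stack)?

6→11

DFS from 11 (visiting each vertex's neighbors in the order listed); mark gray on enter, black on exit:
11 gray
  8 gray
    4 gray
      6 gray
        7 gray
        7 black
        6→11: 11 is gray → back edge
First back edge: 6 → 11.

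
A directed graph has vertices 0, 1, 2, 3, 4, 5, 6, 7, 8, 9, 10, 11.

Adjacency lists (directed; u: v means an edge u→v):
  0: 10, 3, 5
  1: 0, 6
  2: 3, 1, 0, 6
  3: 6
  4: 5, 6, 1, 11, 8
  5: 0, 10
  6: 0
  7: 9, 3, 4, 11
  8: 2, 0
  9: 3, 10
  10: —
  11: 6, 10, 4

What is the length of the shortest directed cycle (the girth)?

For each vertex v, BFS finds the shortest path from v back to v.
The shortest such closed walk is 4 → 11 → 4, length 2.

2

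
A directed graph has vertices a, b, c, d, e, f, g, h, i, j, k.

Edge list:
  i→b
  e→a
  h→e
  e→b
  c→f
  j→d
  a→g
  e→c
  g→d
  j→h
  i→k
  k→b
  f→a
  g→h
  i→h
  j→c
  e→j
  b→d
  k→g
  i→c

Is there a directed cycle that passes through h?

h is on a cycle iff h can reach itself via ≥1 edge.
h → e → j → h — yes.

Yes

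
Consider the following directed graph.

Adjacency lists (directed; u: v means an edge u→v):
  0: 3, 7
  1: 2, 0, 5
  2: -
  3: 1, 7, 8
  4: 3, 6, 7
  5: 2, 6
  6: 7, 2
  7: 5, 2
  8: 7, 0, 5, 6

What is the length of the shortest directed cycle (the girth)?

3

For each vertex v, BFS finds the shortest path from v back to v.
The shortest such closed walk is 3 → 1 → 0 → 3, length 3.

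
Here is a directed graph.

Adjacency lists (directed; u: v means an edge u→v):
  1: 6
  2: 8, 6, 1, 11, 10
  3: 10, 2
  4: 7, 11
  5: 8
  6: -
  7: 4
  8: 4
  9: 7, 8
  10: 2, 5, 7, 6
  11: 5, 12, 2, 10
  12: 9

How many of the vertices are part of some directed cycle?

9

A vertex is on a directed cycle iff it belongs to a strongly connected component of size ≥ 2 (or has a self-loop).
The vertices on cycles are {2, 4, 5, 7, 8, 9, 10, 11, 12} — 9 in total.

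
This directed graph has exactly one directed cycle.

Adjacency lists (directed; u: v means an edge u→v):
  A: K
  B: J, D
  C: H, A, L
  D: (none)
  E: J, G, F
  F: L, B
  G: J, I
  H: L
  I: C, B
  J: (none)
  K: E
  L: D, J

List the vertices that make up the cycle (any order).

A, C, E, G, I, K

DFS with gray/black marking from E:
E gray
  J gray
  J black
  G gray
    G→J: J black — skip
    I gray
      C gray
        H gray
          L gray
            D gray
            D black
            L→J: J black — skip
          L black
        H black
        A gray
          K gray
            K→E: E is gray → back edge
Back edge closes the cycle E → G → I → C → A → K → E; its vertices are {A, C, E, G, I, K}.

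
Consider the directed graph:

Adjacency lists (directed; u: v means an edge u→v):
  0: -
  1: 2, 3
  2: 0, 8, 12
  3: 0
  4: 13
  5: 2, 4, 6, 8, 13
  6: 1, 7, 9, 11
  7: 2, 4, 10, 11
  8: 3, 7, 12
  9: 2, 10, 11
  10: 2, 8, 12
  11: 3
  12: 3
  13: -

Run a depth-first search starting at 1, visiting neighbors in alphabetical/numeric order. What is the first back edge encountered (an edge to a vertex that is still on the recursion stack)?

DFS from 1 (visiting neighbors in alphabetical/numeric order); mark gray on enter, black on exit:
1 gray
  2 gray
    0 gray
    0 black
    8 gray
      3 gray
        3→0: 0 black — skip
      3 black
      7 gray
        7→2: 2 is gray → back edge
First back edge: 7 → 2.

7->2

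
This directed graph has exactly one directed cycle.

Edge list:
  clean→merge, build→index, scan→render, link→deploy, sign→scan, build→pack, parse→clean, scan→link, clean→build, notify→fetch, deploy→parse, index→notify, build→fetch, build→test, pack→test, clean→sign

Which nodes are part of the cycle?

link, scan, sign, clean, parse, deploy

DFS with gray/black marking from clean:
clean gray
  merge gray
  merge black
  build gray
    index gray
      notify gray
        fetch gray
        fetch black
      notify black
    index black
    pack gray
      test gray
      test black
    pack black
    build→test: test black — skip
    build→fetch: fetch black — skip
  build black
  sign gray
    scan gray
      link gray
        deploy gray
          parse gray
            parse→clean: clean is gray → back edge
Back edge closes the cycle clean → sign → scan → link → deploy → parse → clean; its vertices are {link, scan, sign, clean, parse, deploy}.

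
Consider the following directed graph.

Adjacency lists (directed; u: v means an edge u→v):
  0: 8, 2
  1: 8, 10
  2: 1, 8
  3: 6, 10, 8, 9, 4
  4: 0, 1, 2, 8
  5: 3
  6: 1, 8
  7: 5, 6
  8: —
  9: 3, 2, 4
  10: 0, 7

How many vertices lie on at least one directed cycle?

10

A vertex is on a directed cycle iff it belongs to a strongly connected component of size ≥ 2 (or has a self-loop).
The vertices on cycles are {0, 1, 2, 3, 4, 5, 6, 7, 9, 10} — 10 in total.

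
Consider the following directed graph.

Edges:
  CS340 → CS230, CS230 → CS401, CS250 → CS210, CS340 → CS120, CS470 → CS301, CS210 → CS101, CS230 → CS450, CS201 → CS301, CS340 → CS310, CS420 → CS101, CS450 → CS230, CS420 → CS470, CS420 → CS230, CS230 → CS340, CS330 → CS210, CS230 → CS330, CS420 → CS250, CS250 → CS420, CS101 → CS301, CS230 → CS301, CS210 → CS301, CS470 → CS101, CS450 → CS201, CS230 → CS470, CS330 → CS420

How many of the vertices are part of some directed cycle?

6

A vertex is on a directed cycle iff it belongs to a strongly connected component of size ≥ 2 (or has a self-loop).
The vertices on cycles are {CS230, CS250, CS330, CS340, CS420, CS450} — 6 in total.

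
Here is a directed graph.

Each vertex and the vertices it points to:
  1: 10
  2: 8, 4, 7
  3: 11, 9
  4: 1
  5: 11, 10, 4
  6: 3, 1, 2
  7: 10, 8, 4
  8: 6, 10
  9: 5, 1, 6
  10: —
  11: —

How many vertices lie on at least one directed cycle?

6

A vertex is on a directed cycle iff it belongs to a strongly connected component of size ≥ 2 (or has a self-loop).
The vertices on cycles are {2, 3, 6, 7, 8, 9} — 6 in total.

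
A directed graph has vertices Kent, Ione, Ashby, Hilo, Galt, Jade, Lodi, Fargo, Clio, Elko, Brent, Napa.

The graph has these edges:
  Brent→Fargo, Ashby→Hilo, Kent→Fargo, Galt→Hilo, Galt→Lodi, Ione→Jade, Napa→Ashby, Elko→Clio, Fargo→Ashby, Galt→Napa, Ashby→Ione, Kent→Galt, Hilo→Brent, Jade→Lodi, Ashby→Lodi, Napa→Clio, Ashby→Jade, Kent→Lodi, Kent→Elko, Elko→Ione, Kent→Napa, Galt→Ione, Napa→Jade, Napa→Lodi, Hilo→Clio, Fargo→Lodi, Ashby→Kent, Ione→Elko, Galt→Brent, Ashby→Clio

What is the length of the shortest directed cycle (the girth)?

2

For each vertex v, BFS finds the shortest path from v back to v.
The shortest such closed walk is Elko → Ione → Elko, length 2.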